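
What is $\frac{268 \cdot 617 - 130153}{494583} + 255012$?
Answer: $\frac{126124635199}{494583} \approx 2.5501 \cdot 10^{5}$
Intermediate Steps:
$\frac{268 \cdot 617 - 130153}{494583} + 255012 = \left(165356 - 130153\right) \frac{1}{494583} + 255012 = 35203 \cdot \frac{1}{494583} + 255012 = \frac{35203}{494583} + 255012 = \frac{126124635199}{494583}$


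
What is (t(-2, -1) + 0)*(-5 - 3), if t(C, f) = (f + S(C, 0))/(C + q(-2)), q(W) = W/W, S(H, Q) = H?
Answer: -24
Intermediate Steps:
q(W) = 1
t(C, f) = (C + f)/(1 + C) (t(C, f) = (f + C)/(C + 1) = (C + f)/(1 + C))
(t(-2, -1) + 0)*(-5 - 3) = ((-2 - 1)/(1 - 2) + 0)*(-5 - 3) = (-3/(-1) + 0)*(-8) = (-1*(-3) + 0)*(-8) = (3 + 0)*(-8) = 3*(-8) = -24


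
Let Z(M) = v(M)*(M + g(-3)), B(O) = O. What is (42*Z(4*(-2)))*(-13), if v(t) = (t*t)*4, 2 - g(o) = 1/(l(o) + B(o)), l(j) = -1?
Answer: 803712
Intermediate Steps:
g(o) = 2 - 1/(-1 + o)
v(t) = 4*t**2 (v(t) = t**2*4 = 4*t**2)
Z(M) = 4*M**2*(9/4 + M) (Z(M) = (4*M**2)*(M + (-3 + 2*(-3))/(-1 - 3)) = (4*M**2)*(M + (-3 - 6)/(-4)) = (4*M**2)*(M - 1/4*(-9)) = (4*M**2)*(M + 9/4) = (4*M**2)*(9/4 + M) = 4*M**2*(9/4 + M))
(42*Z(4*(-2)))*(-13) = (42*((4*(-2))**2*(9 + 4*(4*(-2)))))*(-13) = (42*((-8)**2*(9 + 4*(-8))))*(-13) = (42*(64*(9 - 32)))*(-13) = (42*(64*(-23)))*(-13) = (42*(-1472))*(-13) = -61824*(-13) = 803712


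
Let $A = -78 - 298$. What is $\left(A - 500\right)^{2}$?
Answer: $767376$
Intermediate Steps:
$A = -376$
$\left(A - 500\right)^{2} = \left(-376 - 500\right)^{2} = \left(-876\right)^{2} = 767376$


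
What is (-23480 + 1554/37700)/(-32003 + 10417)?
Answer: 442597223/406896100 ≈ 1.0877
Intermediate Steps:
(-23480 + 1554/37700)/(-32003 + 10417) = (-23480 + 1554*(1/37700))/(-21586) = (-23480 + 777/18850)*(-1/21586) = -442597223/18850*(-1/21586) = 442597223/406896100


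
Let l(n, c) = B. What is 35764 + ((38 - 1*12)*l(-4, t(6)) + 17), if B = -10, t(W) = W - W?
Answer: 35521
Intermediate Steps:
t(W) = 0
l(n, c) = -10
35764 + ((38 - 1*12)*l(-4, t(6)) + 17) = 35764 + ((38 - 1*12)*(-10) + 17) = 35764 + ((38 - 12)*(-10) + 17) = 35764 + (26*(-10) + 17) = 35764 + (-260 + 17) = 35764 - 243 = 35521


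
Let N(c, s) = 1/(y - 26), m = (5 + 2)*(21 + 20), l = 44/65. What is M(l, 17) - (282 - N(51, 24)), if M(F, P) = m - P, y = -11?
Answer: -445/37 ≈ -12.027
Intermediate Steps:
l = 44/65 (l = 44*(1/65) = 44/65 ≈ 0.67692)
m = 287 (m = 7*41 = 287)
N(c, s) = -1/37 (N(c, s) = 1/(-11 - 26) = 1/(-37) = -1/37)
M(F, P) = 287 - P
M(l, 17) - (282 - N(51, 24)) = (287 - 1*17) - (282 - 1*(-1/37)) = (287 - 17) - (282 + 1/37) = 270 - 1*10435/37 = 270 - 10435/37 = -445/37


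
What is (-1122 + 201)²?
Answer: 848241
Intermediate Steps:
(-1122 + 201)² = (-921)² = 848241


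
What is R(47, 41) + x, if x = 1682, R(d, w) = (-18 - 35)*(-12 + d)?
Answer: -173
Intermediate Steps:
R(d, w) = 636 - 53*d (R(d, w) = -53*(-12 + d) = 636 - 53*d)
R(47, 41) + x = (636 - 53*47) + 1682 = (636 - 2491) + 1682 = -1855 + 1682 = -173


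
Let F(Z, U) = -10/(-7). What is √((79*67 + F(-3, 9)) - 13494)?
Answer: I*√401779/7 ≈ 90.552*I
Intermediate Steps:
F(Z, U) = 10/7 (F(Z, U) = -10*(-⅐) = 10/7)
√((79*67 + F(-3, 9)) - 13494) = √((79*67 + 10/7) - 13494) = √((5293 + 10/7) - 13494) = √(37061/7 - 13494) = √(-57397/7) = I*√401779/7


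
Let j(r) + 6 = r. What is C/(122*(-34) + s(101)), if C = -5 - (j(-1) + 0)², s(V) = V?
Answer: 18/1349 ≈ 0.013343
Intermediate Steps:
j(r) = -6 + r
C = -54 (C = -5 - ((-6 - 1) + 0)² = -5 - (-7 + 0)² = -5 - 1*(-7)² = -5 - 1*49 = -5 - 49 = -54)
C/(122*(-34) + s(101)) = -54/(122*(-34) + 101) = -54/(-4148 + 101) = -54/(-4047) = -1/4047*(-54) = 18/1349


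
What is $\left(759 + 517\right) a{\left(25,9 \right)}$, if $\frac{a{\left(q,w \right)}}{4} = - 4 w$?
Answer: $-183744$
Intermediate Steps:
$a{\left(q,w \right)} = - 16 w$ ($a{\left(q,w \right)} = 4 \left(- 4 w\right) = - 16 w$)
$\left(759 + 517\right) a{\left(25,9 \right)} = \left(759 + 517\right) \left(\left(-16\right) 9\right) = 1276 \left(-144\right) = -183744$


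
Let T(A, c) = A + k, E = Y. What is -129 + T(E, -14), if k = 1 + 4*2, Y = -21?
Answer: -141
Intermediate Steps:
E = -21
k = 9 (k = 1 + 8 = 9)
T(A, c) = 9 + A (T(A, c) = A + 9 = 9 + A)
-129 + T(E, -14) = -129 + (9 - 21) = -129 - 12 = -141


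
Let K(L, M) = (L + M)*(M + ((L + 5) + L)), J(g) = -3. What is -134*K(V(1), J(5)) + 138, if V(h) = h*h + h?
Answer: 942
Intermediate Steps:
V(h) = h + h² (V(h) = h² + h = h + h²)
K(L, M) = (L + M)*(5 + M + 2*L) (K(L, M) = (L + M)*(M + ((5 + L) + L)) = (L + M)*(M + (5 + 2*L)) = (L + M)*(5 + M + 2*L))
-134*K(V(1), J(5)) + 138 = -134*((-3)² + 2*(1*(1 + 1))² + 5*(1*(1 + 1)) + 5*(-3) + 3*(1*(1 + 1))*(-3)) + 138 = -134*(9 + 2*(1*2)² + 5*(1*2) - 15 + 3*(1*2)*(-3)) + 138 = -134*(9 + 2*2² + 5*2 - 15 + 3*2*(-3)) + 138 = -134*(9 + 2*4 + 10 - 15 - 18) + 138 = -134*(9 + 8 + 10 - 15 - 18) + 138 = -134*(-6) + 138 = 804 + 138 = 942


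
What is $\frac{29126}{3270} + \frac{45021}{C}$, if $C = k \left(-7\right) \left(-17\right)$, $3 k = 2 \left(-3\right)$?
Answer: $- \frac{70143341}{389130} \approx -180.26$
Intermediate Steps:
$k = -2$ ($k = \frac{2 \left(-3\right)}{3} = \frac{1}{3} \left(-6\right) = -2$)
$C = -238$ ($C = \left(-2\right) \left(-7\right) \left(-17\right) = 14 \left(-17\right) = -238$)
$\frac{29126}{3270} + \frac{45021}{C} = \frac{29126}{3270} + \frac{45021}{-238} = 29126 \cdot \frac{1}{3270} + 45021 \left(- \frac{1}{238}\right) = \frac{14563}{1635} - \frac{45021}{238} = - \frac{70143341}{389130}$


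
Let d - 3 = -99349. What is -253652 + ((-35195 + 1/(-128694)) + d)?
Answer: -49958109943/128694 ≈ -3.8819e+5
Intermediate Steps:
d = -99346 (d = 3 - 99349 = -99346)
-253652 + ((-35195 + 1/(-128694)) + d) = -253652 + ((-35195 + 1/(-128694)) - 99346) = -253652 + ((-35195 - 1/128694) - 99346) = -253652 + (-4529385331/128694 - 99346) = -253652 - 17314619455/128694 = -49958109943/128694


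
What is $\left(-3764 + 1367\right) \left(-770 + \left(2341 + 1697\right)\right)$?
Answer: $-7833396$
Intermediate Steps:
$\left(-3764 + 1367\right) \left(-770 + \left(2341 + 1697\right)\right) = - 2397 \left(-770 + 4038\right) = \left(-2397\right) 3268 = -7833396$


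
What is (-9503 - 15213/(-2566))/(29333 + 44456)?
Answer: -24369485/189342574 ≈ -0.12871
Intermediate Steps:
(-9503 - 15213/(-2566))/(29333 + 44456) = (-9503 - 15213*(-1/2566))/73789 = (-9503 + 15213/2566)*(1/73789) = -24369485/2566*1/73789 = -24369485/189342574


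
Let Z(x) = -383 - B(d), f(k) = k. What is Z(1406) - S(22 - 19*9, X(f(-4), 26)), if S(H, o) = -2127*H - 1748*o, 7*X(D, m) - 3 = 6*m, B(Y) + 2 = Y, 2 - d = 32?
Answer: -1942986/7 ≈ -2.7757e+5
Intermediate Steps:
d = -30 (d = 2 - 1*32 = 2 - 32 = -30)
B(Y) = -2 + Y
Z(x) = -351 (Z(x) = -383 - (-2 - 30) = -383 - 1*(-32) = -383 + 32 = -351)
X(D, m) = 3/7 + 6*m/7 (X(D, m) = 3/7 + (6*m)/7 = 3/7 + 6*m/7)
Z(1406) - S(22 - 19*9, X(f(-4), 26)) = -351 - (-2127*(22 - 19*9) - 1748*(3/7 + (6/7)*26)) = -351 - (-2127*(22 - 171) - 1748*(3/7 + 156/7)) = -351 - (-2127*(-149) - 1748*159/7) = -351 - (316923 - 277932/7) = -351 - 1*1940529/7 = -351 - 1940529/7 = -1942986/7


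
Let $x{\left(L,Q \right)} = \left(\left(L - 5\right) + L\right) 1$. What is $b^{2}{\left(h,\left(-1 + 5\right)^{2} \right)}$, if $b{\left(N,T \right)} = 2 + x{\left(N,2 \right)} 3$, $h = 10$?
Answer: $2209$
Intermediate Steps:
$x{\left(L,Q \right)} = -5 + 2 L$ ($x{\left(L,Q \right)} = \left(\left(-5 + L\right) + L\right) 1 = \left(-5 + 2 L\right) 1 = -5 + 2 L$)
$b{\left(N,T \right)} = -13 + 6 N$ ($b{\left(N,T \right)} = 2 + \left(-5 + 2 N\right) 3 = 2 + \left(-15 + 6 N\right) = -13 + 6 N$)
$b^{2}{\left(h,\left(-1 + 5\right)^{2} \right)} = \left(-13 + 6 \cdot 10\right)^{2} = \left(-13 + 60\right)^{2} = 47^{2} = 2209$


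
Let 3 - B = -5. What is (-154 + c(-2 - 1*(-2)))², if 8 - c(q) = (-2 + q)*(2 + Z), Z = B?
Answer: 15876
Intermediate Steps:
B = 8 (B = 3 - 1*(-5) = 3 + 5 = 8)
Z = 8
c(q) = 28 - 10*q (c(q) = 8 - (-2 + q)*(2 + 8) = 8 - (-2 + q)*10 = 8 - (-20 + 10*q) = 8 + (20 - 10*q) = 28 - 10*q)
(-154 + c(-2 - 1*(-2)))² = (-154 + (28 - 10*(-2 - 1*(-2))))² = (-154 + (28 - 10*(-2 + 2)))² = (-154 + (28 - 10*0))² = (-154 + (28 + 0))² = (-154 + 28)² = (-126)² = 15876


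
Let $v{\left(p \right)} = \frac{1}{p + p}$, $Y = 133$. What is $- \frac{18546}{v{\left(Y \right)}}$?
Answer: $-4933236$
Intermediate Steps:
$v{\left(p \right)} = \frac{1}{2 p}$
$- \frac{18546}{v{\left(Y \right)}} = - \frac{18546}{\frac{1}{2} \cdot \frac{1}{133}} = - 18546 \frac{1}{\frac{1}{266}} = \left(-18546\right) 266 = -4933236$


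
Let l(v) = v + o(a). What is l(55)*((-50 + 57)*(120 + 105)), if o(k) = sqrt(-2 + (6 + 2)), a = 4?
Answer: 86625 + 1575*sqrt(6) ≈ 90483.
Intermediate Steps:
o(k) = sqrt(6) (o(k) = sqrt(-2 + 8) = sqrt(6))
l(v) = v + sqrt(6)
l(55)*((-50 + 57)*(120 + 105)) = (55 + sqrt(6))*((-50 + 57)*(120 + 105)) = (55 + sqrt(6))*(7*225) = (55 + sqrt(6))*1575 = 86625 + 1575*sqrt(6)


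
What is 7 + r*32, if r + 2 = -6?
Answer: -249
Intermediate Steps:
r = -8 (r = -2 - 6 = -8)
7 + r*32 = 7 - 8*32 = 7 - 256 = -249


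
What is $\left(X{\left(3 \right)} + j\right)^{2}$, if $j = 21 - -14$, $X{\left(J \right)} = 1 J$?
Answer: $1444$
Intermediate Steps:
$X{\left(J \right)} = J$
$j = 35$ ($j = 21 + 14 = 35$)
$\left(X{\left(3 \right)} + j\right)^{2} = \left(3 + 35\right)^{2} = 38^{2} = 1444$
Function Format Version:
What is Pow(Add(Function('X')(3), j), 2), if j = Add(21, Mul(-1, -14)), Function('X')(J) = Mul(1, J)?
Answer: 1444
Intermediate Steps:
Function('X')(J) = J
j = 35 (j = Add(21, 14) = 35)
Pow(Add(Function('X')(3), j), 2) = Pow(Add(3, 35), 2) = Pow(38, 2) = 1444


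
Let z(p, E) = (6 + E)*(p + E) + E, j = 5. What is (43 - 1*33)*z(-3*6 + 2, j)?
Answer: -1160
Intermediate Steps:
z(p, E) = E + (6 + E)*(E + p) (z(p, E) = (6 + E)*(E + p) + E = E + (6 + E)*(E + p))
(43 - 1*33)*z(-3*6 + 2, j) = (43 - 1*33)*(5² + 6*(-3*6 + 2) + 7*5 + 5*(-3*6 + 2)) = (43 - 33)*(25 + 6*(-18 + 2) + 35 + 5*(-18 + 2)) = 10*(25 + 6*(-16) + 35 + 5*(-16)) = 10*(25 - 96 + 35 - 80) = 10*(-116) = -1160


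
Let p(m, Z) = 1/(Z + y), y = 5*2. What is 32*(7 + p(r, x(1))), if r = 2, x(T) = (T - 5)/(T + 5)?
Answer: 1592/7 ≈ 227.43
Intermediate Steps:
y = 10
x(T) = (-5 + T)/(5 + T)
p(m, Z) = 1/(10 + Z) (p(m, Z) = 1/(Z + 10) = 1/(10 + Z))
32*(7 + p(r, x(1))) = 32*(7 + 1/(10 + (-5 + 1)/(5 + 1))) = 32*(7 + 1/(10 - 4/6)) = 32*(7 + 1/(10 + (⅙)*(-4))) = 32*(7 + 1/(10 - ⅔)) = 32*(7 + 1/(28/3)) = 32*(7 + 3/28) = 32*(199/28) = 1592/7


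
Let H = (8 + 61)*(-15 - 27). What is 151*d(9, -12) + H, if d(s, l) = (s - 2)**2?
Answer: 4501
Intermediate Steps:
d(s, l) = (-2 + s)**2
H = -2898 (H = 69*(-42) = -2898)
151*d(9, -12) + H = 151*(-2 + 9)**2 - 2898 = 151*7**2 - 2898 = 151*49 - 2898 = 7399 - 2898 = 4501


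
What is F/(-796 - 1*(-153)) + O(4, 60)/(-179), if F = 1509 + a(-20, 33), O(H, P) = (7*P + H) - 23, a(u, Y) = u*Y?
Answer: -409814/115097 ≈ -3.5606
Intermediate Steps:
a(u, Y) = Y*u
O(H, P) = -23 + H + 7*P (O(H, P) = (H + 7*P) - 23 = -23 + H + 7*P)
F = 849 (F = 1509 + 33*(-20) = 1509 - 660 = 849)
F/(-796 - 1*(-153)) + O(4, 60)/(-179) = 849/(-796 - 1*(-153)) + (-23 + 4 + 7*60)/(-179) = 849/(-796 + 153) + (-23 + 4 + 420)*(-1/179) = 849/(-643) + 401*(-1/179) = 849*(-1/643) - 401/179 = -849/643 - 401/179 = -409814/115097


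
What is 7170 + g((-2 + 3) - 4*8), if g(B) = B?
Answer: 7139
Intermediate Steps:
7170 + g((-2 + 3) - 4*8) = 7170 + ((-2 + 3) - 4*8) = 7170 + (1 - 32) = 7170 - 31 = 7139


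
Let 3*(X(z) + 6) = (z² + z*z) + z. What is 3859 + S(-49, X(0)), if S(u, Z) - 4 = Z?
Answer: 3857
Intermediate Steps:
X(z) = -6 + z/3 + 2*z²/3 (X(z) = -6 + ((z² + z*z) + z)/3 = -6 + ((z² + z²) + z)/3 = -6 + (2*z² + z)/3 = -6 + (z + 2*z²)/3 = -6 + (z/3 + 2*z²/3) = -6 + z/3 + 2*z²/3)
S(u, Z) = 4 + Z
3859 + S(-49, X(0)) = 3859 + (4 + (-6 + (⅓)*0 + (⅔)*0²)) = 3859 + (4 + (-6 + 0 + (⅔)*0)) = 3859 + (4 + (-6 + 0 + 0)) = 3859 + (4 - 6) = 3859 - 2 = 3857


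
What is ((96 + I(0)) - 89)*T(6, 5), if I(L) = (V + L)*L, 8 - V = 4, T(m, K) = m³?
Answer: 1512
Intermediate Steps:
V = 4 (V = 8 - 1*4 = 8 - 4 = 4)
I(L) = L*(4 + L) (I(L) = (4 + L)*L = L*(4 + L))
((96 + I(0)) - 89)*T(6, 5) = ((96 + 0*(4 + 0)) - 89)*6³ = ((96 + 0*4) - 89)*216 = ((96 + 0) - 89)*216 = (96 - 89)*216 = 7*216 = 1512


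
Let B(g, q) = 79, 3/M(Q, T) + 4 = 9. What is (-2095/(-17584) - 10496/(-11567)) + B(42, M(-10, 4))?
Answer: 16276930641/203394128 ≈ 80.027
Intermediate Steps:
M(Q, T) = ⅗ (M(Q, T) = 3/(-4 + 9) = 3/5 = 3*(⅕) = ⅗)
(-2095/(-17584) - 10496/(-11567)) + B(42, M(-10, 4)) = (-2095/(-17584) - 10496/(-11567)) + 79 = (-2095*(-1/17584) - 10496*(-1/11567)) + 79 = (2095/17584 + 10496/11567) + 79 = 208794529/203394128 + 79 = 16276930641/203394128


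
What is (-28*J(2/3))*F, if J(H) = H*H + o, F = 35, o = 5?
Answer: -48020/9 ≈ -5335.6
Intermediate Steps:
J(H) = 5 + H² (J(H) = H*H + 5 = H² + 5 = 5 + H²)
(-28*J(2/3))*F = -28*(5 + (2/3)²)*35 = -28*(5 + (2*(⅓))²)*35 = -28*(5 + (⅔)²)*35 = -28*(5 + 4/9)*35 = -28*49/9*35 = -1372/9*35 = -48020/9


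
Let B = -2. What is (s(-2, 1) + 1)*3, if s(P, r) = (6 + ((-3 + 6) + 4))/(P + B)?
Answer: -27/4 ≈ -6.7500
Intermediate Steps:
s(P, r) = 13/(-2 + P) (s(P, r) = (6 + ((-3 + 6) + 4))/(P - 2) = (6 + (3 + 4))/(-2 + P) = (6 + 7)/(-2 + P) = 13/(-2 + P))
(s(-2, 1) + 1)*3 = (13/(-2 - 2) + 1)*3 = (13/(-4) + 1)*3 = (13*(-¼) + 1)*3 = (-13/4 + 1)*3 = -9/4*3 = -27/4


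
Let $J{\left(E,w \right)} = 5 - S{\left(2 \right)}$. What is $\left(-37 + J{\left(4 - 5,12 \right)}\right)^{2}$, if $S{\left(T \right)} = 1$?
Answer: $1089$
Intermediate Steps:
$J{\left(E,w \right)} = 4$ ($J{\left(E,w \right)} = 5 - 1 = 4$)
$\left(-37 + J{\left(4 - 5,12 \right)}\right)^{2} = \left(-37 + 4\right)^{2} = \left(-33\right)^{2} = 1089$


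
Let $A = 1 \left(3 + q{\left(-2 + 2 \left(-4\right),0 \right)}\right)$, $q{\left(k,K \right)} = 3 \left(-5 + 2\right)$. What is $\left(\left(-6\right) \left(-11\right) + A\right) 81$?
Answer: $4860$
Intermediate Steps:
$q{\left(k,K \right)} = -9$ ($q{\left(k,K \right)} = 3 \left(-3\right) = -9$)
$A = -6$ ($A = 1 \left(3 - 9\right) = 1 \left(-6\right) = -6$)
$\left(\left(-6\right) \left(-11\right) + A\right) 81 = \left(\left(-6\right) \left(-11\right) - 6\right) 81 = \left(66 - 6\right) 81 = 60 \cdot 81 = 4860$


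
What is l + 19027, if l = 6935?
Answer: 25962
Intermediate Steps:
l + 19027 = 6935 + 19027 = 25962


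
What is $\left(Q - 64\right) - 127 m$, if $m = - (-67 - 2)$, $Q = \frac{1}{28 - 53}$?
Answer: $- \frac{220676}{25} \approx -8827.0$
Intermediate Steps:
$Q = - \frac{1}{25}$ ($Q = \frac{1}{-25} = - \frac{1}{25} \approx -0.04$)
$m = 69$ ($m = - (-67 - 2) = \left(-1\right) \left(-69\right) = 69$)
$\left(Q - 64\right) - 127 m = \left(- \frac{1}{25} - 64\right) - 8763 = - \frac{1601}{25} - 8763 = - \frac{220676}{25}$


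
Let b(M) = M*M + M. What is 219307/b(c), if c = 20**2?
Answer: 219307/160400 ≈ 1.3673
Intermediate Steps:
c = 400
b(M) = M + M**2 (b(M) = M**2 + M = M + M**2)
219307/b(c) = 219307/((400*(1 + 400))) = 219307/((400*401)) = 219307/160400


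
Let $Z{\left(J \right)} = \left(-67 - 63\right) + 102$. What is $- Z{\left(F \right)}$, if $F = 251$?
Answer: $28$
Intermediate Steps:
$Z{\left(J \right)} = -28$ ($Z{\left(J \right)} = -130 + 102 = -28$)
$- Z{\left(F \right)} = \left(-1\right) \left(-28\right) = 28$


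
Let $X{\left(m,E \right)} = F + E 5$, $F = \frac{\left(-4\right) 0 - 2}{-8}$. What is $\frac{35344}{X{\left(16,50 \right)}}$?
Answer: $\frac{141376}{1001} \approx 141.23$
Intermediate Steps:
$F = \frac{1}{4}$ ($F = \left(0 - 2\right) \left(- \frac{1}{8}\right) = \left(-2\right) \left(- \frac{1}{8}\right) = \frac{1}{4} \approx 0.25$)
$X{\left(m,E \right)} = \frac{1}{4} + 5 E$ ($X{\left(m,E \right)} = \frac{1}{4} + E 5 = \frac{1}{4} + 5 E$)
$\frac{35344}{X{\left(16,50 \right)}} = \frac{35344}{\frac{1}{4} + 5 \cdot 50} = \frac{35344}{\frac{1}{4} + 250} = \frac{35344}{\frac{1001}{4}} = 35344 \cdot \frac{4}{1001} = \frac{141376}{1001}$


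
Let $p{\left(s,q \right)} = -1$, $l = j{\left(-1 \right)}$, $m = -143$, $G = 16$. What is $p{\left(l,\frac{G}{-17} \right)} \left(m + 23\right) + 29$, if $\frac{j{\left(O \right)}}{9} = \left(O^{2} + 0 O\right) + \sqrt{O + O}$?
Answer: $149$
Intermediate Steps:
$j{\left(O \right)} = 9 O^{2} + 9 \sqrt{2} \sqrt{O}$ ($j{\left(O \right)} = 9 \left(\left(O^{2} + 0 O\right) + \sqrt{O + O}\right) = 9 \left(\left(O^{2} + 0\right) + \sqrt{2 O}\right) = 9 \left(O^{2} + \sqrt{2} \sqrt{O}\right) = 9 O^{2} + 9 \sqrt{2} \sqrt{O}$)
$l = 9 + 9 i \sqrt{2}$ ($l = 9 \left(-1\right)^{2} + 9 \sqrt{2} \sqrt{-1} = 9 \cdot 1 + 9 \sqrt{2} i = 9 + 9 i \sqrt{2} \approx 9.0 + 12.728 i$)
$p{\left(l,\frac{G}{-17} \right)} \left(m + 23\right) + 29 = - (-143 + 23) + 29 = \left(-1\right) \left(-120\right) + 29 = 120 + 29 = 149$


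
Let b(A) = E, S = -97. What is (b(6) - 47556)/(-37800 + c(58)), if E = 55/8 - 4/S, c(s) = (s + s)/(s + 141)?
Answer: 7342719711/5837137184 ≈ 1.2579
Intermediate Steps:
c(s) = 2*s/(141 + s) (c(s) = (2*s)/(141 + s) = 2*s/(141 + s))
E = 5367/776 (E = 55/8 - 4/(-97) = 55*(⅛) - 4*(-1/97) = 55/8 + 4/97 = 5367/776 ≈ 6.9162)
b(A) = 5367/776
(b(6) - 47556)/(-37800 + c(58)) = (5367/776 - 47556)/(-37800 + 2*58/(141 + 58)) = -36898089/(776*(-37800 + 2*58/199)) = -36898089/(776*(-37800 + 2*58*(1/199))) = -36898089/(776*(-37800 + 116/199)) = -36898089/(776*(-7522084/199)) = -36898089/776*(-199/7522084) = 7342719711/5837137184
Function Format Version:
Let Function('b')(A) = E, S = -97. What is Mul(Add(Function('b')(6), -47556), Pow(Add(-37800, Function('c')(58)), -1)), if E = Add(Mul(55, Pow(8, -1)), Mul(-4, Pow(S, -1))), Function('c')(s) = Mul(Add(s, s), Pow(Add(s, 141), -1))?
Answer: Rational(7342719711, 5837137184) ≈ 1.2579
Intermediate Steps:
Function('c')(s) = Mul(2, s, Pow(Add(141, s), -1)) (Function('c')(s) = Mul(Mul(2, s), Pow(Add(141, s), -1)) = Mul(2, s, Pow(Add(141, s), -1)))
E = Rational(5367, 776) (E = Add(Mul(55, Pow(8, -1)), Mul(-4, Pow(-97, -1))) = Add(Mul(55, Rational(1, 8)), Mul(-4, Rational(-1, 97))) = Add(Rational(55, 8), Rational(4, 97)) = Rational(5367, 776) ≈ 6.9162)
Function('b')(A) = Rational(5367, 776)
Mul(Add(Function('b')(6), -47556), Pow(Add(-37800, Function('c')(58)), -1)) = Mul(Add(Rational(5367, 776), -47556), Pow(Add(-37800, Mul(2, 58, Pow(Add(141, 58), -1))), -1)) = Mul(Rational(-36898089, 776), Pow(Add(-37800, Mul(2, 58, Pow(199, -1))), -1)) = Mul(Rational(-36898089, 776), Pow(Add(-37800, Mul(2, 58, Rational(1, 199))), -1)) = Mul(Rational(-36898089, 776), Pow(Add(-37800, Rational(116, 199)), -1)) = Mul(Rational(-36898089, 776), Pow(Rational(-7522084, 199), -1)) = Mul(Rational(-36898089, 776), Rational(-199, 7522084)) = Rational(7342719711, 5837137184)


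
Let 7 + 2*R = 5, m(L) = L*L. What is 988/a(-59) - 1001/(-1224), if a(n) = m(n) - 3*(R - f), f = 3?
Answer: 4705805/4275432 ≈ 1.1007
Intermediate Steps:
m(L) = L²
R = -1 (R = -7/2 + (½)*5 = -7/2 + 5/2 = -1)
a(n) = 12 + n² (a(n) = n² - 3*(-1 - 1*3) = n² - 3*(-1 - 3) = n² - 3*(-4) = n² + 12 = 12 + n²)
988/a(-59) - 1001/(-1224) = 988/(12 + (-59)²) - 1001/(-1224) = 988/(12 + 3481) - 1001*(-1/1224) = 988/3493 + 1001/1224 = 4705805/4275432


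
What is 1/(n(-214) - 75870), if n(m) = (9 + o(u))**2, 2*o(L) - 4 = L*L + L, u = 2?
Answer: -1/75674 ≈ -1.3215e-5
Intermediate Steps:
o(L) = 2 + L/2 + L**2/2 (o(L) = 2 + (L*L + L)/2 = 2 + (L**2 + L)/2 = 2 + (L + L**2)/2 = 2 + (L/2 + L**2/2) = 2 + L/2 + L**2/2)
n(m) = 196 (n(m) = (9 + (2 + (1/2)*2 + (1/2)*2**2))**2 = (9 + (2 + 1 + (1/2)*4))**2 = (9 + (2 + 1 + 2))**2 = (9 + 5)**2 = 14**2 = 196)
1/(n(-214) - 75870) = 1/(196 - 75870) = 1/(-75674) = -1/75674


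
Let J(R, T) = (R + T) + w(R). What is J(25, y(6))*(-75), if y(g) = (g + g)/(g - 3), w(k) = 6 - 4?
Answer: -2325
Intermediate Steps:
w(k) = 2
y(g) = 2*g/(-3 + g) (y(g) = (2*g)/(-3 + g) = 2*g/(-3 + g))
J(R, T) = 2 + R + T (J(R, T) = (R + T) + 2 = 2 + R + T)
J(25, y(6))*(-75) = (2 + 25 + 2*6/(-3 + 6))*(-75) = (2 + 25 + 2*6/3)*(-75) = (2 + 25 + 2*6*(⅓))*(-75) = (2 + 25 + 4)*(-75) = 31*(-75) = -2325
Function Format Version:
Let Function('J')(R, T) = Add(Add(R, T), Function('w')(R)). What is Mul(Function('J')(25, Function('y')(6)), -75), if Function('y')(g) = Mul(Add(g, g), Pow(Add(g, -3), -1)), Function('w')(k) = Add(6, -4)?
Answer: -2325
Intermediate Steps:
Function('w')(k) = 2
Function('y')(g) = Mul(2, g, Pow(Add(-3, g), -1)) (Function('y')(g) = Mul(Mul(2, g), Pow(Add(-3, g), -1)) = Mul(2, g, Pow(Add(-3, g), -1)))
Function('J')(R, T) = Add(2, R, T) (Function('J')(R, T) = Add(Add(R, T), 2) = Add(2, R, T))
Mul(Function('J')(25, Function('y')(6)), -75) = Mul(Add(2, 25, Mul(2, 6, Pow(Add(-3, 6), -1))), -75) = Mul(Add(2, 25, Mul(2, 6, Pow(3, -1))), -75) = Mul(Add(2, 25, Mul(2, 6, Rational(1, 3))), -75) = Mul(Add(2, 25, 4), -75) = Mul(31, -75) = -2325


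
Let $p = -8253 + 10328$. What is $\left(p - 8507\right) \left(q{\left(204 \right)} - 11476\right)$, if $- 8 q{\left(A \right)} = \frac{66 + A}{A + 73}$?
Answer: $\frac{20446593144}{277} \approx 7.3814 \cdot 10^{7}$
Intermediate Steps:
$q{\left(A \right)} = - \frac{66 + A}{8 \left(73 + A\right)}$ ($q{\left(A \right)} = - \frac{\left(66 + A\right) \frac{1}{A + 73}}{8} = - \frac{\left(66 + A\right) \frac{1}{73 + A}}{8} = - \frac{\frac{1}{73 + A} \left(66 + A\right)}{8} = - \frac{66 + A}{8 \left(73 + A\right)}$)
$p = 2075$
$\left(p - 8507\right) \left(q{\left(204 \right)} - 11476\right) = \left(2075 - 8507\right) \left(\frac{-66 - 204}{8 \left(73 + 204\right)} - 11476\right) = - 6432 \left(\frac{-66 - 204}{8 \cdot 277} - 11476\right) = - 6432 \left(\frac{1}{8} \cdot \frac{1}{277} \left(-270\right) - 11476\right) = - 6432 \left(- \frac{135}{1108} - 11476\right) = \left(-6432\right) \left(- \frac{12715543}{1108}\right) = \frac{20446593144}{277}$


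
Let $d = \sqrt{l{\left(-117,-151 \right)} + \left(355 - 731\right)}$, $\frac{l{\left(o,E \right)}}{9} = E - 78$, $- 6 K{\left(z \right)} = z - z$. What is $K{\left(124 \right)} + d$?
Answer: $i \sqrt{2437} \approx 49.366 i$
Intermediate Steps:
$K{\left(z \right)} = 0$ ($K{\left(z \right)} = - \frac{z - z}{6} = \left(- \frac{1}{6}\right) 0 = 0$)
$l{\left(o,E \right)} = -702 + 9 E$ ($l{\left(o,E \right)} = 9 \left(E - 78\right) = 9 \left(-78 + E\right) = -702 + 9 E$)
$d = i \sqrt{2437}$ ($d = \sqrt{\left(-702 + 9 \left(-151\right)\right) + \left(355 - 731\right)} = \sqrt{\left(-702 - 1359\right) - 376} = \sqrt{-2061 - 376} = \sqrt{-2437} = i \sqrt{2437} \approx 49.366 i$)
$K{\left(124 \right)} + d = 0 + i \sqrt{2437} = i \sqrt{2437}$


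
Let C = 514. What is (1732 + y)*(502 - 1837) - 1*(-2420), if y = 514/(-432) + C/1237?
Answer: -205627963375/89064 ≈ -2.3088e+6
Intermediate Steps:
y = -206885/267192 (y = 514/(-432) + 514/1237 = 514*(-1/432) + 514*(1/1237) = -257/216 + 514/1237 = -206885/267192 ≈ -0.77429)
(1732 + y)*(502 - 1837) - 1*(-2420) = (1732 - 206885/267192)*(502 - 1837) - 1*(-2420) = (462569659/267192)*(-1335) + 2420 = -205843498255/89064 + 2420 = -205627963375/89064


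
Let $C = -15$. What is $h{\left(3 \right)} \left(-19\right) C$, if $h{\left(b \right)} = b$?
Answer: $855$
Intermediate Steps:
$h{\left(3 \right)} \left(-19\right) C = 3 \left(-19\right) \left(-15\right) = \left(-57\right) \left(-15\right) = 855$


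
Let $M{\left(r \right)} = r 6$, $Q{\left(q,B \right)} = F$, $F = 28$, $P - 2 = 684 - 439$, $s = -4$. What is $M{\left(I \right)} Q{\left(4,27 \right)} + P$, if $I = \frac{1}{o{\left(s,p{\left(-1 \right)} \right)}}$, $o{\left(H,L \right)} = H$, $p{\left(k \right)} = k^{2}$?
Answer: $205$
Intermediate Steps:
$P = 247$ ($P = 2 + \left(684 - 439\right) = 2 + 245 = 247$)
$Q{\left(q,B \right)} = 28$
$I = - \frac{1}{4}$ ($I = \frac{1}{-4} = - \frac{1}{4} \approx -0.25$)
$M{\left(r \right)} = 6 r$
$M{\left(I \right)} Q{\left(4,27 \right)} + P = 6 \left(- \frac{1}{4}\right) 28 + 247 = \left(- \frac{3}{2}\right) 28 + 247 = -42 + 247 = 205$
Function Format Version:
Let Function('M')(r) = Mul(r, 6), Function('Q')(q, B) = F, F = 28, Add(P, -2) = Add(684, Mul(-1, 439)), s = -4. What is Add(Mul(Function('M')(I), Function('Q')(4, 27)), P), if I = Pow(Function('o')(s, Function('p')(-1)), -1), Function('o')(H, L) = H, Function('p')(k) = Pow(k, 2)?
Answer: 205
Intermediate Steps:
P = 247 (P = Add(2, Add(684, Mul(-1, 439))) = Add(2, Add(684, -439)) = Add(2, 245) = 247)
Function('Q')(q, B) = 28
I = Rational(-1, 4) (I = Pow(-4, -1) = Rational(-1, 4) ≈ -0.25000)
Function('M')(r) = Mul(6, r)
Add(Mul(Function('M')(I), Function('Q')(4, 27)), P) = Add(Mul(Mul(6, Rational(-1, 4)), 28), 247) = Add(Mul(Rational(-3, 2), 28), 247) = Add(-42, 247) = 205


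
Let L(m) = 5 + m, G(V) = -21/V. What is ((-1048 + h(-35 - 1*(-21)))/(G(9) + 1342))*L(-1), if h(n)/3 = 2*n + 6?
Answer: -13368/4019 ≈ -3.3262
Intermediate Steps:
h(n) = 18 + 6*n (h(n) = 3*(2*n + 6) = 3*(6 + 2*n) = 18 + 6*n)
((-1048 + h(-35 - 1*(-21)))/(G(9) + 1342))*L(-1) = ((-1048 + (18 + 6*(-35 - 1*(-21))))/(-21/9 + 1342))*(5 - 1) = ((-1048 + (18 + 6*(-35 + 21)))/(-21*1/9 + 1342))*4 = ((-1048 + (18 + 6*(-14)))/(-7/3 + 1342))*4 = ((-1048 + (18 - 84))/(4019/3))*4 = ((-1048 - 66)*(3/4019))*4 = -1114*3/4019*4 = -3342/4019*4 = -13368/4019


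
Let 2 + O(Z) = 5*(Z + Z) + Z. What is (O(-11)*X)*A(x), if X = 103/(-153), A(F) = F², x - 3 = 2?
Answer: 105575/51 ≈ 2070.1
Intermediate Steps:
x = 5 (x = 3 + 2 = 5)
O(Z) = -2 + 11*Z (O(Z) = -2 + (5*(Z + Z) + Z) = -2 + (5*(2*Z) + Z) = -2 + (10*Z + Z) = -2 + 11*Z)
X = -103/153 (X = 103*(-1/153) = -103/153 ≈ -0.67320)
(O(-11)*X)*A(x) = ((-2 + 11*(-11))*(-103/153))*5² = ((-2 - 121)*(-103/153))*25 = -123*(-103/153)*25 = (4223/51)*25 = 105575/51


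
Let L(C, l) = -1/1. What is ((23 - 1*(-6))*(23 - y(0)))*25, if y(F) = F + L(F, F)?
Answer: 17400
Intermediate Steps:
L(C, l) = -1 (L(C, l) = -1*1 = -1)
y(F) = -1 + F (y(F) = F - 1 = -1 + F)
((23 - 1*(-6))*(23 - y(0)))*25 = ((23 - 1*(-6))*(23 - (-1 + 0)))*25 = ((23 + 6)*(23 - 1*(-1)))*25 = (29*(23 + 1))*25 = (29*24)*25 = 696*25 = 17400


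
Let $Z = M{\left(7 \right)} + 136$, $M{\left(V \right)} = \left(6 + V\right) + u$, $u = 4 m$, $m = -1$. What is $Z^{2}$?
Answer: $21025$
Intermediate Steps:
$u = -4$ ($u = 4 \left(-1\right) = -4$)
$M{\left(V \right)} = 2 + V$ ($M{\left(V \right)} = \left(6 + V\right) - 4 = 2 + V$)
$Z = 145$ ($Z = \left(2 + 7\right) + 136 = 9 + 136 = 145$)
$Z^{2} = 145^{2} = 21025$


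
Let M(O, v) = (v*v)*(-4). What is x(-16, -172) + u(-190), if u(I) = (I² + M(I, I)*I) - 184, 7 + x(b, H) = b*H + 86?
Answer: 27474747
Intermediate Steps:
M(O, v) = -4*v² (M(O, v) = v²*(-4) = -4*v²)
x(b, H) = 79 + H*b (x(b, H) = -7 + (b*H + 86) = -7 + (H*b + 86) = -7 + (86 + H*b) = 79 + H*b)
u(I) = -184 + I² - 4*I³ (u(I) = (I² + (-4*I²)*I) - 184 = (I² - 4*I³) - 184 = -184 + I² - 4*I³)
x(-16, -172) + u(-190) = (79 - 172*(-16)) + (-184 + (-190)² - 4*(-190)³) = (79 + 2752) + (-184 + 36100 - 4*(-6859000)) = 2831 + (-184 + 36100 + 27436000) = 2831 + 27471916 = 27474747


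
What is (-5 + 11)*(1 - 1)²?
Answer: 0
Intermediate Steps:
(-5 + 11)*(1 - 1)² = 6*0² = 6*0 = 0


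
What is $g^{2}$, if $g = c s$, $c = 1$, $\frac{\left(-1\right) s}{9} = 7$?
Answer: $3969$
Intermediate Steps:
$s = -63$ ($s = \left(-9\right) 7 = -63$)
$g = -63$ ($g = 1 \left(-63\right) = -63$)
$g^{2} = \left(-63\right)^{2} = 3969$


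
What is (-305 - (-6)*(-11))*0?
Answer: 0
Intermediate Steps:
(-305 - (-6)*(-11))*0 = (-305 - 1*66)*0 = (-305 - 66)*0 = -371*0 = 0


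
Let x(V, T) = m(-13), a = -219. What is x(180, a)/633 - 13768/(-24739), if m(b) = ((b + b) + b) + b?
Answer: 7428716/15659787 ≈ 0.47438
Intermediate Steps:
m(b) = 4*b (m(b) = (2*b + b) + b = 3*b + b = 4*b)
x(V, T) = -52 (x(V, T) = 4*(-13) = -52)
x(180, a)/633 - 13768/(-24739) = -52/633 - 13768/(-24739) = -52*1/633 - 13768*(-1/24739) = -52/633 + 13768/24739 = 7428716/15659787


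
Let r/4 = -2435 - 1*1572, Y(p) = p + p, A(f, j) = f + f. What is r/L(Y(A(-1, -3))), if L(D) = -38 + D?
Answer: 8014/21 ≈ 381.62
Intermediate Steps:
A(f, j) = 2*f
Y(p) = 2*p
r = -16028 (r = 4*(-2435 - 1*1572) = 4*(-2435 - 1572) = 4*(-4007) = -16028)
r/L(Y(A(-1, -3))) = -16028/(-38 + 2*(2*(-1))) = -16028/(-38 + 2*(-2)) = -16028/(-38 - 4) = -16028/(-42) = -16028*(-1/42) = 8014/21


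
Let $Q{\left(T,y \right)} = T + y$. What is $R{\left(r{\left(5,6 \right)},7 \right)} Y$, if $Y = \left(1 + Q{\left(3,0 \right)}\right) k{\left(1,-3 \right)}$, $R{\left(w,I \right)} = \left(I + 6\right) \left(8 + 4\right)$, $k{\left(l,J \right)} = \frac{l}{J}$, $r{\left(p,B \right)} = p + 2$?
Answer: $-208$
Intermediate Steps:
$r{\left(p,B \right)} = 2 + p$
$R{\left(w,I \right)} = 72 + 12 I$ ($R{\left(w,I \right)} = \left(6 + I\right) 12 = 72 + 12 I$)
$Y = - \frac{4}{3}$ ($Y = \left(1 + \left(3 + 0\right)\right) 1 \frac{1}{-3} = \left(1 + 3\right) 1 \left(- \frac{1}{3}\right) = 4 \left(- \frac{1}{3}\right) = - \frac{4}{3} \approx -1.3333$)
$R{\left(r{\left(5,6 \right)},7 \right)} Y = \left(72 + 12 \cdot 7\right) \left(- \frac{4}{3}\right) = \left(72 + 84\right) \left(- \frac{4}{3}\right) = 156 \left(- \frac{4}{3}\right) = -208$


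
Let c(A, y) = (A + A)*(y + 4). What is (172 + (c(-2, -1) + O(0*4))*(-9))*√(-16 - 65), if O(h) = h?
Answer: 2520*I ≈ 2520.0*I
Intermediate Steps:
c(A, y) = 2*A*(4 + y) (c(A, y) = (2*A)*(4 + y) = 2*A*(4 + y))
(172 + (c(-2, -1) + O(0*4))*(-9))*√(-16 - 65) = (172 + (2*(-2)*(4 - 1) + 0*4)*(-9))*√(-16 - 65) = (172 + (2*(-2)*3 + 0)*(-9))*√(-81) = (172 + (-12 + 0)*(-9))*(9*I) = (172 - 12*(-9))*(9*I) = (172 + 108)*(9*I) = 280*(9*I) = 2520*I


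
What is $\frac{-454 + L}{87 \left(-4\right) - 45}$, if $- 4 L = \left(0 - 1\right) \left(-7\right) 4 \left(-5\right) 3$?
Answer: $\frac{349}{393} \approx 0.88804$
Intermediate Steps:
$L = 105$ ($L = - \frac{\left(0 - 1\right) \left(-7\right) 4 \left(-5\right) 3}{4} = - \frac{\left(-1\right) \left(-7\right) \left(\left(-20\right) 3\right)}{4} = - \frac{7 \left(-60\right)}{4} = \left(- \frac{1}{4}\right) \left(-420\right) = 105$)
$\frac{-454 + L}{87 \left(-4\right) - 45} = \frac{-454 + 105}{87 \left(-4\right) - 45} = - \frac{349}{-348 - 45} = - \frac{349}{-393} = \left(-349\right) \left(- \frac{1}{393}\right) = \frac{349}{393}$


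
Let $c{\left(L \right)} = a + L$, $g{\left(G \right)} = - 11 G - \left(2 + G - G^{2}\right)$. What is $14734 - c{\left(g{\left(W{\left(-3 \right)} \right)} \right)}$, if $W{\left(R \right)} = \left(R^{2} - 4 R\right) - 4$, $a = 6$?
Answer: $14645$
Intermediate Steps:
$W{\left(R \right)} = -4 + R^{2} - 4 R$
$g{\left(G \right)} = -2 + G^{2} - 12 G$ ($g{\left(G \right)} = - 11 G - \left(2 + G - G^{2}\right) = -2 + G^{2} - 12 G$)
$c{\left(L \right)} = 6 + L$
$14734 - c{\left(g{\left(W{\left(-3 \right)} \right)} \right)} = 14734 - \left(6 - \left(2 - \left(-4 + \left(-3\right)^{2} - -12\right)^{2} + 12 \left(-4 + \left(-3\right)^{2} - -12\right)\right)\right) = 14734 - \left(6 - \left(2 - \left(-4 + 9 + 12\right)^{2} + 12 \left(-4 + 9 + 12\right)\right)\right) = 14734 - \left(6 - \left(206 - 289\right)\right) = 14734 - \left(6 - -83\right) = 14734 - \left(6 + 83\right) = 14734 - 89 = 14645$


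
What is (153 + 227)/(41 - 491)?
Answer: -38/45 ≈ -0.84444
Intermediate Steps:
(153 + 227)/(41 - 491) = 380/(-450) = 380*(-1/450) = -38/45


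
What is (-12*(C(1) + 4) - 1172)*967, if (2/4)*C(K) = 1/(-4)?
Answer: -1173938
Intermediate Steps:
C(K) = -½ (C(K) = 2/(-4) = 2*(-¼) = -½)
(-12*(C(1) + 4) - 1172)*967 = (-12*(-½ + 4) - 1172)*967 = (-12*7/2 - 1172)*967 = (-42 - 1172)*967 = -1214*967 = -1173938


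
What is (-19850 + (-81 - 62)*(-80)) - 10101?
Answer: -18511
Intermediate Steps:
(-19850 + (-81 - 62)*(-80)) - 10101 = (-19850 - 143*(-80)) - 10101 = (-19850 + 11440) - 10101 = -8410 - 10101 = -18511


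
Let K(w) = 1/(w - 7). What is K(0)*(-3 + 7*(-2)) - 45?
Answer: -298/7 ≈ -42.571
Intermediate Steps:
K(w) = 1/(-7 + w)
K(0)*(-3 + 7*(-2)) - 45 = (-3 + 7*(-2))/(-7 + 0) - 45 = (-3 - 14)/(-7) - 45 = -⅐*(-17) - 45 = 17/7 - 45 = -298/7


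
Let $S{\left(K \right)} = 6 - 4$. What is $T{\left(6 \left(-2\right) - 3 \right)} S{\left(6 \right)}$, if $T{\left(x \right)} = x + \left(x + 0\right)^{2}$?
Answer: $420$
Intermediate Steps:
$S{\left(K \right)} = 2$
$T{\left(x \right)} = x + x^{2}$
$T{\left(6 \left(-2\right) - 3 \right)} S{\left(6 \right)} = \left(6 \left(-2\right) - 3\right) \left(1 + \left(6 \left(-2\right) - 3\right)\right) 2 = \left(-12 - 3\right) \left(1 - 15\right) 2 = - 15 \left(1 - 15\right) 2 = \left(-15\right) \left(-14\right) 2 = 210 \cdot 2 = 420$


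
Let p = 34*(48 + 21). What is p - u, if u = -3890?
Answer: 6236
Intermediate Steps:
p = 2346 (p = 34*69 = 2346)
p - u = 2346 - 1*(-3890) = 2346 + 3890 = 6236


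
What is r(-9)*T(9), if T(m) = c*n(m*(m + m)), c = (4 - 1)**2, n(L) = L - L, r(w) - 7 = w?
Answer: 0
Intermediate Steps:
r(w) = 7 + w
n(L) = 0
c = 9 (c = 3**2 = 9)
T(m) = 0 (T(m) = 9*0 = 0)
r(-9)*T(9) = (7 - 9)*0 = -2*0 = 0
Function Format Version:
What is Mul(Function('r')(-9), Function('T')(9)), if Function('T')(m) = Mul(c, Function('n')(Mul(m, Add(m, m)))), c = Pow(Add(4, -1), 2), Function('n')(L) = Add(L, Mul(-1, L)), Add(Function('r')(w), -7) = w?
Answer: 0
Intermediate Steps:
Function('r')(w) = Add(7, w)
Function('n')(L) = 0
c = 9 (c = Pow(3, 2) = 9)
Function('T')(m) = 0 (Function('T')(m) = Mul(9, 0) = 0)
Mul(Function('r')(-9), Function('T')(9)) = Mul(Add(7, -9), 0) = Mul(-2, 0) = 0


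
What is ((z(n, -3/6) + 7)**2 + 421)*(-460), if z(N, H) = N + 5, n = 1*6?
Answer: -342700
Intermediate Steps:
n = 6
z(N, H) = 5 + N
((z(n, -3/6) + 7)**2 + 421)*(-460) = (((5 + 6) + 7)**2 + 421)*(-460) = ((11 + 7)**2 + 421)*(-460) = (18**2 + 421)*(-460) = (324 + 421)*(-460) = 745*(-460) = -342700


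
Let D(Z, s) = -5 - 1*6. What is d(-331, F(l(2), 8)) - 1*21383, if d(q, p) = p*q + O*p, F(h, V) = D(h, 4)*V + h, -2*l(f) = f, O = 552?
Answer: -41052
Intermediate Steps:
D(Z, s) = -11 (D(Z, s) = -5 - 6 = -11)
l(f) = -f/2
F(h, V) = h - 11*V (F(h, V) = -11*V + h = h - 11*V)
d(q, p) = 552*p + p*q (d(q, p) = p*q + 552*p = 552*p + p*q)
d(-331, F(l(2), 8)) - 1*21383 = (-1/2*2 - 11*8)*(552 - 331) - 1*21383 = (-1 - 88)*221 - 21383 = -89*221 - 21383 = -19669 - 21383 = -41052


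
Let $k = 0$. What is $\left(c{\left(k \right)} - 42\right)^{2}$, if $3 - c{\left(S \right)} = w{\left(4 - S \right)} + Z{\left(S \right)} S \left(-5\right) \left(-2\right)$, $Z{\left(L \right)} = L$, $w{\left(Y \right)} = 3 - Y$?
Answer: $1444$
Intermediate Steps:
$c{\left(S \right)} = 4 - S - 10 S^{2}$ ($c{\left(S \right)} = 3 - \left(\left(3 - \left(4 - S\right)\right) + S S \left(-5\right) \left(-2\right)\right) = 3 - \left(\left(3 + \left(-4 + S\right)\right) + S^{2} \left(-5\right) \left(-2\right)\right) = 3 - \left(\left(-1 + S\right) + - 5 S^{2} \left(-2\right)\right) = 3 - \left(\left(-1 + S\right) + 10 S^{2}\right) = 3 - \left(-1 + S + 10 S^{2}\right) = 4 - S - 10 S^{2}$)
$\left(c{\left(k \right)} - 42\right)^{2} = \left(\left(4 - 0 - 10 \cdot 0^{2}\right) - 42\right)^{2} = \left(\left(4 + 0 - 0\right) - 42\right)^{2} = \left(\left(4 + 0 + 0\right) - 42\right)^{2} = \left(4 - 42\right)^{2} = \left(-38\right)^{2} = 1444$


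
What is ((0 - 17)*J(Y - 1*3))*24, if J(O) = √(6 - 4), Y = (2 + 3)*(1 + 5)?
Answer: -408*√2 ≈ -577.00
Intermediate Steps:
Y = 30 (Y = 5*6 = 30)
J(O) = √2
((0 - 17)*J(Y - 1*3))*24 = ((0 - 17)*√2)*24 = -17*√2*24 = -408*√2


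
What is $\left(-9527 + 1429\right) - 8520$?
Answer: $-16618$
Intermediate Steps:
$\left(-9527 + 1429\right) - 8520 = -8098 - 8520 = -16618$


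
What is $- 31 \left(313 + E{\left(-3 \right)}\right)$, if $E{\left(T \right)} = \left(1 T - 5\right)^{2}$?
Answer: $-11687$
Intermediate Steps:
$E{\left(T \right)} = \left(-5 + T\right)^{2}$ ($E{\left(T \right)} = \left(T - 5\right)^{2} = \left(-5 + T\right)^{2}$)
$- 31 \left(313 + E{\left(-3 \right)}\right) = - 31 \left(313 + \left(-5 - 3\right)^{2}\right) = - 31 \left(313 + \left(-8\right)^{2}\right) = - 31 \left(313 + 64\right) = \left(-31\right) 377 = -11687$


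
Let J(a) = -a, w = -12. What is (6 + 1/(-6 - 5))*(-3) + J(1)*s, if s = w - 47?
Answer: 454/11 ≈ 41.273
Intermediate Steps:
s = -59 (s = -12 - 47 = -59)
(6 + 1/(-6 - 5))*(-3) + J(1)*s = (6 + 1/(-6 - 5))*(-3) - 1*1*(-59) = (6 + 1/(-11))*(-3) - 1*(-59) = (6 - 1/11)*(-3) + 59 = (65/11)*(-3) + 59 = -195/11 + 59 = 454/11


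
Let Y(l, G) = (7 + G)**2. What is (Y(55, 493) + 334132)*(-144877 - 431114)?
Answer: -336454774812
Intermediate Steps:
(Y(55, 493) + 334132)*(-144877 - 431114) = ((7 + 493)**2 + 334132)*(-144877 - 431114) = (500**2 + 334132)*(-575991) = (250000 + 334132)*(-575991) = 584132*(-575991) = -336454774812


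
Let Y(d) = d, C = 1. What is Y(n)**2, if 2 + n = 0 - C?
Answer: 9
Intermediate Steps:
n = -3 (n = -2 + (0 - 1*1) = -2 + (0 - 1) = -2 - 1 = -3)
Y(n)**2 = (-3)**2 = 9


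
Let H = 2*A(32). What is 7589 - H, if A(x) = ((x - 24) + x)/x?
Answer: 15173/2 ≈ 7586.5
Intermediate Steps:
A(x) = (-24 + 2*x)/x (A(x) = ((-24 + x) + x)/x = (-24 + 2*x)/x)
H = 5/2 (H = 2*(2 - 24/32) = 2*(2 - 24*1/32) = 2*(2 - ¾) = 2*(5/4) = 5/2 ≈ 2.5000)
7589 - H = 7589 - 1*5/2 = 7589 - 5/2 = 15173/2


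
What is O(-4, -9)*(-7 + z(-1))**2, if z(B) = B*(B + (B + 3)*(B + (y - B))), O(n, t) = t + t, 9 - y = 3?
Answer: -5832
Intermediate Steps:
y = 6 (y = 9 - 1*3 = 9 - 3 = 6)
O(n, t) = 2*t
z(B) = B*(18 + 7*B) (z(B) = B*(B + (B + 3)*(B + (6 - B))) = B*(B + (3 + B)*6) = B*(B + (18 + 6*B)) = B*(18 + 7*B))
O(-4, -9)*(-7 + z(-1))**2 = (2*(-9))*(-7 - (18 + 7*(-1)))**2 = -18*(-7 - (18 - 7))**2 = -18*(-7 - 1*11)**2 = -18*(-7 - 11)**2 = -18*(-18)**2 = -18*324 = -5832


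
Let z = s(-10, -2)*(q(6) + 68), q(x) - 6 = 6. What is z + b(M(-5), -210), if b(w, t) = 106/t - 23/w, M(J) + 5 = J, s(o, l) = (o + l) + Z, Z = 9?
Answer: -50023/210 ≈ -238.20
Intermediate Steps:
s(o, l) = 9 + l + o (s(o, l) = (o + l) + 9 = (l + o) + 9 = 9 + l + o)
M(J) = -5 + J
q(x) = 12 (q(x) = 6 + 6 = 12)
b(w, t) = -23/w + 106/t
z = -240 (z = (9 - 2 - 10)*(12 + 68) = -3*80 = -240)
z + b(M(-5), -210) = -240 + (-23/(-5 - 5) + 106/(-210)) = -240 + (-23/(-10) + 106*(-1/210)) = -240 + (-23*(-1/10) - 53/105) = -240 + (23/10 - 53/105) = -240 + 377/210 = -50023/210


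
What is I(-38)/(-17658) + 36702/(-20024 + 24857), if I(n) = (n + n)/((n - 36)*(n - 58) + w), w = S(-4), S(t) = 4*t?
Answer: 42533510777/5600905704 ≈ 7.5940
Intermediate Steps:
w = -16 (w = 4*(-4) = -16)
I(n) = 2*n/(-16 + (-58 + n)*(-36 + n)) (I(n) = (n + n)/((n - 36)*(n - 58) - 16) = (2*n)/((-36 + n)*(-58 + n) - 16) = (2*n)/((-58 + n)*(-36 + n) - 16) = (2*n)/(-16 + (-58 + n)*(-36 + n)) = 2*n/(-16 + (-58 + n)*(-36 + n)))
I(-38)/(-17658) + 36702/(-20024 + 24857) = (2*(-38)/(2072 + (-38)**2 - 94*(-38)))/(-17658) + 36702/(-20024 + 24857) = (2*(-38)/(2072 + 1444 + 3572))*(-1/17658) + 36702/4833 = (2*(-38)/7088)*(-1/17658) + 36702*(1/4833) = (2*(-38)*(1/7088))*(-1/17658) + 4078/537 = -19/1772*(-1/17658) + 4078/537 = 19/31289976 + 4078/537 = 42533510777/5600905704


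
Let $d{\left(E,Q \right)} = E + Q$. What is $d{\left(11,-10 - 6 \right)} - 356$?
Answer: $-361$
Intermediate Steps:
$d{\left(11,-10 - 6 \right)} - 356 = \left(11 - 16\right) - 356 = -5 - 356 = -361$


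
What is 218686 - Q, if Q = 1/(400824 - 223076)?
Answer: 38870999127/177748 ≈ 2.1869e+5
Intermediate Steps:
Q = 1/177748 ≈ 5.6259e-6
218686 - Q = 218686 - 1*1/177748 = 218686 - 1/177748 = 38870999127/177748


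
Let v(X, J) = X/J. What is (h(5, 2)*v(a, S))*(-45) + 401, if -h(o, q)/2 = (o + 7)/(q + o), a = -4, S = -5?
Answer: 3671/7 ≈ 524.43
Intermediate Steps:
a = -4 (a = -1*4 = -4)
h(o, q) = -2*(7 + o)/(o + q) (h(o, q) = -2*(o + 7)/(q + o) = -2*(7 + o)/(o + q))
(h(5, 2)*v(a, S))*(-45) + 401 = ((2*(-7 - 1*5)/(5 + 2))*(-4/(-5)))*(-45) + 401 = ((2*(-7 - 5)/7)*(-4*(-1/5)))*(-45) + 401 = ((2*(1/7)*(-12))*(4/5))*(-45) + 401 = -24/7*4/5*(-45) + 401 = -96/35*(-45) + 401 = 864/7 + 401 = 3671/7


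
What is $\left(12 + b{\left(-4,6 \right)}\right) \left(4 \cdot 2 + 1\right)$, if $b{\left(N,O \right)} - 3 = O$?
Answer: $189$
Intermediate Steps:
$b{\left(N,O \right)} = 3 + O$
$\left(12 + b{\left(-4,6 \right)}\right) \left(4 \cdot 2 + 1\right) = \left(12 + \left(3 + 6\right)\right) \left(4 \cdot 2 + 1\right) = \left(12 + 9\right) \left(8 + 1\right) = 21 \cdot 9 = 189$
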